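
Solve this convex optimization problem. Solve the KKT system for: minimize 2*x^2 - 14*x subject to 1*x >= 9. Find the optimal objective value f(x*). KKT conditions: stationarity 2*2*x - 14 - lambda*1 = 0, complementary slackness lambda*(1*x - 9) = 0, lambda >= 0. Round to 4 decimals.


Step 1: Try lambda = 0 (constraint inactive).
x_unc = 14/(2*2) = 3.5
Check: 1*3.5 = 3.5 < 9 -- violated!
Step 2: Constraint must be active: 1*x = 9
x* = 9/1 = 9.0
lambda = (2*2*9.0 - 14)/1 = 22.0
Step 3: Compute optimal value.
f(x*) = 2*9.0^2 - 14*9.0 = 36.0


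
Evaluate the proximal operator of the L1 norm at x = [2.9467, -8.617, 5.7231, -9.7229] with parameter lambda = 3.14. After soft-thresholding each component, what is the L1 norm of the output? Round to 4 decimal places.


Soft-thresholding with lambda = 3.14:
prox(2.9467) = sign(2.9467)*max(|2.9467| - 3.14, 0) = 0.0
prox(-8.617) = sign(-8.617)*max(|-8.617| - 3.14, 0) = -5.477
prox(5.7231) = sign(5.7231)*max(|5.7231| - 3.14, 0) = 2.5831
prox(-9.7229) = sign(-9.7229)*max(|-9.7229| - 3.14, 0) = -6.5829
prox(x) = [0.0, -5.477, 2.5831, -6.5829]
||prox(x)||_1 = 0.0 + 5.477 + 2.5831 + 6.5829 = 14.643


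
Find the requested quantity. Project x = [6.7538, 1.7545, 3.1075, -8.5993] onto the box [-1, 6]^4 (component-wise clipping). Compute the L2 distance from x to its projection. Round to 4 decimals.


Project each component onto [-1, 6].
clip(6.7538) = 6.0, clip(1.7545) = 1.7545, clip(3.1075) = 3.1075, clip(-8.5993) = -1.0
Projection = [6.0, 1.7545, 3.1075, -1.0]
Squared diffs: [0.5682, 0.0, 0.0, 57.7494]
Distance = sqrt(58.3176) = 7.6366


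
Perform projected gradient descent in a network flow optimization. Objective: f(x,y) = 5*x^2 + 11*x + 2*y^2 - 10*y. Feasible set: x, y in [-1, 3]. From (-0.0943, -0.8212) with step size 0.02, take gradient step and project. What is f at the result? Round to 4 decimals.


Step 1: Compute gradient at (-0.0943, -0.8212).
grad_x = 2*5*-0.0943 + 11 = 10.057
grad_y = 2*2*-0.8212 - 10 = -13.2848
Step 2: Gradient step.
x_raw = -0.0943 - 0.02*10.057 = -0.2954
y_raw = -0.8212 - 0.02*-13.2848 = -0.5555
Step 3: Project onto [-1, 3].
x_proj = clip(-0.2954) = -0.2954
y_proj = clip(-0.5555) = -0.5555
Step 4: Evaluate f.
f(-0.2954, -0.5555) = 3.3588


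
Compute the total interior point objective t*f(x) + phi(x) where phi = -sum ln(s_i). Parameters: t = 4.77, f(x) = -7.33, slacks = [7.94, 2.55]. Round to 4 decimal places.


Step 1: Compute log-barrier.
ln values: [2.0719, 0.9361]
phi = -(2.0719 + 0.9361) = -3.008
Step 2: Compute augmented objective.
t*f(x) = 4.77*-7.33 = -34.9641
Total = -34.9641 - 3.008 = -37.9721


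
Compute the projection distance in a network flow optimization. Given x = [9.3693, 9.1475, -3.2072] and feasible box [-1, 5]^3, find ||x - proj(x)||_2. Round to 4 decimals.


Project each component onto [-1, 5].
clip(9.3693) = 5.0, clip(9.1475) = 5.0, clip(-3.2072) = -1.0
Projection = [5.0, 5.0, -1.0]
Squared diffs: [19.0908, 17.2018, 4.8717]
Distance = sqrt(41.1643) = 6.4159


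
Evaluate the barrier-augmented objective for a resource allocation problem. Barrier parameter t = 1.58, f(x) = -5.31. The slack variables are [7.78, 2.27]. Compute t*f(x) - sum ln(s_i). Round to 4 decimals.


Step 1: Compute log-barrier.
ln values: [2.0516, 0.8198]
phi = -(2.0516 + 0.8198) = -2.8713
Step 2: Compute augmented objective.
t*f(x) = 1.58*-5.31 = -8.3898
Total = -8.3898 - 2.8713 = -11.2611


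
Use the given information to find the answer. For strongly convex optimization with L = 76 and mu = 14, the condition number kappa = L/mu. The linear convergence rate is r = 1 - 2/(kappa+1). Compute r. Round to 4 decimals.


Step 1: Compute the condition number.
kappa = L/mu = 76/14 = 5.4286
Step 2: Compute the convergence rate.
r = 1 - 2/(kappa + 1) = 1 - 2*mu/(L + mu) = (L - mu)/(L + mu) = 62/90 = 0.6889


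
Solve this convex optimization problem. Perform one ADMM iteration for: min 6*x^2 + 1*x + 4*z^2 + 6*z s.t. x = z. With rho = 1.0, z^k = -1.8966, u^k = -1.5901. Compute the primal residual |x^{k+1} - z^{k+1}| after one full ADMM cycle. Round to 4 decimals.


ADMM iteration with rho = 1.0, z^k = -1.8966, u^k = -1.5901
Step 1: x-update.
Minimize 6*x^2 + 1*x + (1.0/2)*(x + 1.8966 - 1.5901)^2
FOC: (2*6 + 1.0)*x = -1 + 1.0*(-1.8966 + 1.5901)
x^{k+1} = -0.1005
Step 2: z-update.
Minimize 4*z^2 + 6*z + (1.0/2)*(-0.1005 - z - 1.5901)^2
FOC: (2*4 + 1.0)*z = -6 + 1.0*(-0.1005 - 1.5901)
z^{k+1} = -0.8545
Step 3: u-update.
u^{k+1} = -1.5901 - 0.1005 + 0.8545 = -0.8361
Step 4: Primal residual = |-0.1005 + 0.8545| = 0.754


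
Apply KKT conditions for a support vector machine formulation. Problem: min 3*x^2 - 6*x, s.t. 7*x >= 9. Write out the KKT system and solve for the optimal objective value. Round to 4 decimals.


Step 1: Try lambda = 0 (constraint inactive).
x_unc = 6/(2*3) = 1.0
Check: 7*1.0 = 7.0 < 9 -- violated!
Step 2: Constraint must be active: 7*x = 9
x* = 9/7 = 1.2857 (rounded; the exact value 9/7 is used below)
lambda = (2*3*(9/7) - 6)/7 = 0.2449
Step 3: Compute optimal value.
f(x*) = 3*(9/7)^2 - 6*(9/7) = -2.7551


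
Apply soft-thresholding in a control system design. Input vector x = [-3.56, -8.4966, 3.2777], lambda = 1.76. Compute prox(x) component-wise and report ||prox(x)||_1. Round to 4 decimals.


Soft-thresholding with lambda = 1.76:
prox(-3.56) = sign(-3.56)*max(|-3.56| - 1.76, 0) = -1.8
prox(-8.4966) = sign(-8.4966)*max(|-8.4966| - 1.76, 0) = -6.7366
prox(3.2777) = sign(3.2777)*max(|3.2777| - 1.76, 0) = 1.5177
prox(x) = [-1.8, -6.7366, 1.5177]
||prox(x)||_1 = 1.8 + 6.7366 + 1.5177 = 10.0543


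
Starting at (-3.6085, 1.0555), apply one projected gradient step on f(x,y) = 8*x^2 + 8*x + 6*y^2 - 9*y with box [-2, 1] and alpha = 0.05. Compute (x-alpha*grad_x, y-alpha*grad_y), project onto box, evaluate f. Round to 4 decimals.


Step 1: Compute gradient at (-3.6085, 1.0555).
grad_x = 2*8*-3.6085 + 8 = -49.736
grad_y = 2*6*1.0555 - 9 = 3.666
Step 2: Gradient step.
x_raw = -3.6085 - 0.05*-49.736 = -1.1217
y_raw = 1.0555 - 0.05*3.666 = 0.8722
Step 3: Project onto [-2, 1].
x_proj = clip(-1.1217) = -1.1217
y_proj = clip(0.8722) = 0.8722
Step 4: Evaluate f.
f(-1.1217, 0.8722) = -2.1933


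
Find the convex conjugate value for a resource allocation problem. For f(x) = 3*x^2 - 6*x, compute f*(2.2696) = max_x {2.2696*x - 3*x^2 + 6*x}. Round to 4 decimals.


f*(y) = sup_x {y*x - a*x^2 - b*x} = sup_x {(y-b)*x - a*x^2}
FOC: (y - b) - 2a*x = 0 => x* = (y - b)/(2a)
x* = (2.2696 + 6)/(2*3) = 1.3783
f*(2.2696) = (y-b)^2/(4a) = (2.2696 + 6)^2/(4*3)
= 68.3863/12 = 5.6989


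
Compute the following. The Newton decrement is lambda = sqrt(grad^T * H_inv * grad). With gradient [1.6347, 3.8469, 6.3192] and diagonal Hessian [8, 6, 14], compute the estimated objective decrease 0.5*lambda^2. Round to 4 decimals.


Step 1: H is diagonal, so H^(-1) * g = [0.2043, 0.6412, 0.4514].
Step 2: g^T H^(-1) g = sum_i g_i^2 / H_ii
  = (1.6347)^2/8 + (3.8469)^2/6 + (6.3192)^2/14
  = 0.334 + 2.4664 + 2.8523 = 5.6528
Step 3: Objective decrease = 0.5 * g^T H^(-1) g = 2.8264


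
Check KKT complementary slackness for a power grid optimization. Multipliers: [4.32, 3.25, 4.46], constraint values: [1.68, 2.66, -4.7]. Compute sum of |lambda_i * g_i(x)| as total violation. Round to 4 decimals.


KKT complementary slackness check:
lambda_1 * g_1 = 4.32 * 1.68 = 7.2576
lambda_2 * g_2 = 3.25 * 2.66 = 8.645
lambda_3 * g_3 = 4.46 * -4.7 = -20.962
Total violation = 7.2576 + 8.645 + 20.962 = 36.8646


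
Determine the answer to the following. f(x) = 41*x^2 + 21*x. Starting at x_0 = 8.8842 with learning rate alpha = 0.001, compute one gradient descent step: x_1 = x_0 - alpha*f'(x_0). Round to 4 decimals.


We compute the gradient at x_0 and apply the update.
f'(x) = 82*x + 21
f'(8.8842) = 82*8.8842 + 21 = 749.5044
x_1 = 8.8842 - 0.001*749.5044 = 8.1347


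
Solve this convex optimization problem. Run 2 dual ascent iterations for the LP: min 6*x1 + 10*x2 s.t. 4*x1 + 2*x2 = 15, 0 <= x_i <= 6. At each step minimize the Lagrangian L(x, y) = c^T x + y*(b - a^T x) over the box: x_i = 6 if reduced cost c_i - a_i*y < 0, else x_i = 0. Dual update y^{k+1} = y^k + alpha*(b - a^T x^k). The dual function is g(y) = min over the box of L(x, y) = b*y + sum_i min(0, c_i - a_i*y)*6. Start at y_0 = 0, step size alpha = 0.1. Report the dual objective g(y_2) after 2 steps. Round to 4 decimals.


Dual ascent for LP: min 6*x1 + 10*x2, 4*x1 + 2*x2 = 15, 0 <= x_i <= 6
Step 1: y^k = 0.0, reduced costs: (6.0, 10.0)
  x^k = (0.0, 0.0), subgradient = b - a^T x = 15.0
  y^{k+1} = 0.0 + 0.1*15.0 = 1.5
Step 2: y^k = 1.5, reduced costs: (0.0, 7.0)
  x^k = (0.0, 0.0), subgradient = b - a^T x = 15.0
  y^{k+1} = 1.5 + 0.1*15.0 = 3.0
Dual objective at y_2 = 3.0: reduced costs (-6.0, 4.0), box minimizer x = (6.0, 0.0)
g(y_2) = b*y + (c1 - a1*y)*x1 + (c2 - a2*y)*x2 = 15*3.0 + (-6.0)*6.0 + 4.0*0.0 = 45.0 - 36.0 + 0.0 = 9.0


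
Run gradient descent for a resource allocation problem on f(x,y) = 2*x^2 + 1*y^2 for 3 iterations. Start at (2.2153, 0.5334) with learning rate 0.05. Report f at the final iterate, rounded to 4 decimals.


Gradient descent on f(x,y) = 2*x^2 + 1*y^2.
Starting point: (2.2153, 0.5334), alpha = 0.05
Step 1: grad_x = 2*2*2.2153 = 8.8612, grad_y = 2*1*0.5334 = 1.0668
  x_1 = 2.2153 - 0.05*8.8612 = 1.7722
  y_1 = 0.5334 - 0.05*1.0668 = 0.4801
Step 2: grad_x = 2*2*1.7722 = 7.089, grad_y = 2*1*0.4801 = 0.9601
  x_2 = 1.7722 - 0.05*7.089 = 1.4178
  y_2 = 0.4801 - 0.05*0.9601 = 0.4321
Step 3: grad_x = 2*2*1.4178 = 5.6712, grad_y = 2*1*0.4321 = 0.8641
  x_3 = 1.4178 - 0.05*5.6712 = 1.1342
  y_3 = 0.4321 - 0.05*0.8641 = 0.3888
f(1.1342, 0.3888) = 2*1.1342^2 + 1*0.3888^2 = 2.7242


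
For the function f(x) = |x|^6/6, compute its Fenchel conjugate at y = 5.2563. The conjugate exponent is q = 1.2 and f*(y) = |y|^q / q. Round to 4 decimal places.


The conjugate exponent q satisfies 1/p + 1/q = 1.
p = 6, so q = 6/(6 - 1) = 1.2
|y|^q = 5.2563^1.2 = 7.3251
f*(5.2563) = 7.3251 / 1.2 = 6.1043


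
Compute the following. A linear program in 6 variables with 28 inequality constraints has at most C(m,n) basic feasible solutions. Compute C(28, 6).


Each vertex corresponds to some choice of n active constraints out of m, so the number of vertices is at most C(m, n) = m! / (n!(m-n)!).
m = 28, n = 6
Numerator: 28 * 27 * 26 * 25 * 24 * 23
Denominator: 6! = 720
C(28, 6) = 376740


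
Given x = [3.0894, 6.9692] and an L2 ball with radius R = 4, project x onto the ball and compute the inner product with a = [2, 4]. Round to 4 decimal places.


Step 1: Compute ||x|| (intermediates to 6 decimals).
||x|| = sqrt(3.0894^2 + 6.9692^2) = 7.623263
Step 2: Project.
Since ||x|| > R, scale = R/||x|| = 4/7.623263 = 0.52471, proj(x) = scale * x
proj(x) = [1.621039, 3.656809]
Step 3: Dot product.
a^T * proj(x) = 2*1.621039 + 4*3.656809 = 17.8693


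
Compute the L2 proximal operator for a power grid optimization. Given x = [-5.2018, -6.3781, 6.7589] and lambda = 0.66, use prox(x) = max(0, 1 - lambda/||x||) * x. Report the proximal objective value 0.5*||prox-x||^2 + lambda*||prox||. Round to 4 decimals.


Step 1: Compute ||x||.
||x|| = 10.65
Step 2: Compute scaling factor.
scale = max(0, 1 - 0.66/10.65) = 0.938
Step 3: prox(x) = [-4.8794, -5.9828, 6.34]
||prox(x)|| = 9.99
Step 4: Proximal objective.
0.5*||prox-x||^2 = 0.2178
lambda*||prox|| = 6.5934
Total = 6.8112


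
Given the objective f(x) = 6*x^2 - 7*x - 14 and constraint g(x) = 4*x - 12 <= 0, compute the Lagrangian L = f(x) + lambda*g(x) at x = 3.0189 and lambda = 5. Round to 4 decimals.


Step 1: Evaluate f(x).
f(3.0189) = 6*3.0189^2 - 7*3.0189 - 14 = 19.5502
Step 2: Evaluate g(x).
g(3.0189) = 4*3.0189 - 12 = 0.0756
Step 3: Compute Lagrangian.
L = 19.5502 + 5*0.0756 = 19.9282


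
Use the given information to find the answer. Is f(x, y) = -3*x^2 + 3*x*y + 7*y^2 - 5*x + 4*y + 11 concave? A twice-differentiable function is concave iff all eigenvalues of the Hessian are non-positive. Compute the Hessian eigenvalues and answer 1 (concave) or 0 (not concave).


The Hessian of f(x,y) = -3*x^2 + 3*x*y + 7*y^2 - 5*x + 4*y + 11 is:
H = [[-6, 3], [3, 14]]
Trace = -6 + 14 = 8
Determinant = -6*14 - (3)^2 = -93
Discriminant = (8)^2 - 4*-93 = 436.0
Eigenvalues: lambda_1 = -6.4403, lambda_2 = 14.4403
The function is not concave.

0


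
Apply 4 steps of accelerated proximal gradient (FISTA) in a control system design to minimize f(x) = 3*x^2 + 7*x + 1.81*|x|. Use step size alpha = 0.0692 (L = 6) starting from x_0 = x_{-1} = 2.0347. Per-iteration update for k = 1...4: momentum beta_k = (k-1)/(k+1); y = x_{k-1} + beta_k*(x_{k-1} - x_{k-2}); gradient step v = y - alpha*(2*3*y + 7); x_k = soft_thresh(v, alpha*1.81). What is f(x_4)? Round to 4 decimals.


FISTA on f(x) = 3*x^2 + 7*x + 1.81*|x|
L = 6, alpha = 0.0692
Iteration 1: beta = 0.0, y = 2.0347 + 0.0*(2.0347 - 2.0347) = 2.0347
  grad(y) = 19.2082, v = y - alpha*grad = 0.7055
  prox(v) = soft_thresh(0.7055, 0.1253) = 0.5802
Iteration 2: beta = 0.3333, y = 0.5802 + 0.3333*(0.5802 - 2.0347) = 0.0954
  grad(y) = 7.5725, v = y - alpha*grad = -0.4286
  prox(v) = soft_thresh(-0.4286, 0.1253) = -0.3033
Iteration 3: beta = 0.5, y = -0.3033 + 0.5*(-0.3033 - 0.5802) = -0.7451
  grad(y) = 2.5292, v = y - alpha*grad = -0.9202
  prox(v) = soft_thresh(-0.9202, 0.1253) = -0.7949
Iteration 4: beta = 0.6, y = -0.7949 + 0.6*(-0.7949 + 0.3033) = -1.0898
  grad(y) = 0.461, v = y - alpha*grad = -1.1217
  prox(v) = soft_thresh(-1.1217, 0.1253) = -0.9965
f(x_4) = 3*(-0.9965)^2 + 7*(-0.9965) + 1.81*|-0.9965| = -2.1928


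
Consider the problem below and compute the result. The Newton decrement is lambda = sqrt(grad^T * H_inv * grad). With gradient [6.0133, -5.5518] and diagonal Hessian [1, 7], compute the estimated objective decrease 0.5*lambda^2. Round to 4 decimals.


Step 1: H is diagonal, so H^(-1) * g = [6.0133, -0.7931].
Step 2: g^T H^(-1) g = sum_i g_i^2 / H_ii
  = (6.0133)^2/1 + (-5.5518)^2/7
  = 36.1598 + 4.4032 = 40.563
Step 3: Objective decrease = 0.5 * g^T H^(-1) g = 20.2815


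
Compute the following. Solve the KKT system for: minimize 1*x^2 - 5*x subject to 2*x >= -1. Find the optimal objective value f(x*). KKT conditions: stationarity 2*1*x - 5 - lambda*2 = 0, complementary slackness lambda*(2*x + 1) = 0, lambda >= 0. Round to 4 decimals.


Step 1: Try lambda = 0 (constraint inactive).
Stationarity: 2*1*x - 5 = 0
x* = 5/(2*1) = 2.5
Check constraint: 2*2.5 = 5.0 >= -1 -- satisfied.
Step 2: Compute optimal value.
f(x*) = 1*2.5^2 - 5*2.5 = -6.25


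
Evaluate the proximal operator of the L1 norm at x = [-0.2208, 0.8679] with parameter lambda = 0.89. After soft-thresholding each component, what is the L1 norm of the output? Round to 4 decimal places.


Soft-thresholding with lambda = 0.89:
prox(-0.2208) = sign(-0.2208)*max(|-0.2208| - 0.89, 0) = 0.0
prox(0.8679) = sign(0.8679)*max(|0.8679| - 0.89, 0) = 0.0
prox(x) = [0.0, 0.0]
||prox(x)||_1 = 0.0 + 0.0 = 0.0


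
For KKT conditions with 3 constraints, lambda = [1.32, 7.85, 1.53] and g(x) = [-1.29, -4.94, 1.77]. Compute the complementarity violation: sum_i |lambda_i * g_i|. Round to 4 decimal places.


KKT complementary slackness check:
lambda_1 * g_1 = 1.32 * -1.29 = -1.7028
lambda_2 * g_2 = 7.85 * -4.94 = -38.779
lambda_3 * g_3 = 1.53 * 1.77 = 2.7081
Total violation = 1.7028 + 38.779 + 2.7081 = 43.1899


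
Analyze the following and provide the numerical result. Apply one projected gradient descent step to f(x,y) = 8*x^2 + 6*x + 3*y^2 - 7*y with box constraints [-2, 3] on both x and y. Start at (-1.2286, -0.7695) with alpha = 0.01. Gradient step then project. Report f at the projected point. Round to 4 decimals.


Step 1: Compute gradient at (-1.2286, -0.7695).
grad_x = 2*8*-1.2286 + 6 = -13.6576
grad_y = 2*3*-0.7695 - 7 = -11.617
Step 2: Gradient step.
x_raw = -1.2286 - 0.01*-13.6576 = -1.092
y_raw = -0.7695 - 0.01*-11.617 = -0.6533
Step 3: Project onto [-2, 3].
x_proj = clip(-1.092) = -1.092
y_proj = clip(-0.6533) = -0.6533
Step 4: Evaluate f.
f(-1.092, -0.6533) = 8.8418


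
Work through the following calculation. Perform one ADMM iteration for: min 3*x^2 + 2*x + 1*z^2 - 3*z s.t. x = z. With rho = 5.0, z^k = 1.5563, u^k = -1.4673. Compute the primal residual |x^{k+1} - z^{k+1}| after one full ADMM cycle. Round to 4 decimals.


ADMM iteration with rho = 5.0, z^k = 1.5563, u^k = -1.4673
Step 1: x-update.
Minimize 3*x^2 + 2*x + (5.0/2)*(x - 1.5563 - 1.4673)^2
FOC: (2*3 + 5.0)*x = -2 + 5.0*(1.5563 + 1.4673)
x^{k+1} = 1.1925
Step 2: z-update.
Minimize 1*z^2 - 3*z + (5.0/2)*(1.1925 - z - 1.4673)^2
FOC: (2*1 + 5.0)*z = 3 + 5.0*(1.1925 - 1.4673)
z^{k+1} = 0.2323
Step 3: u-update.
u^{k+1} = -1.4673 + 1.1925 - 0.2323 = -0.5071
Step 4: Primal residual = |1.1925 - 0.2323| = 0.9602


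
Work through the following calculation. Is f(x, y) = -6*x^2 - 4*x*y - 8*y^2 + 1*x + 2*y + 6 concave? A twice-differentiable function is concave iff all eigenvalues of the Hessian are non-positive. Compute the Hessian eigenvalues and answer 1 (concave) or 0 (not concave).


The Hessian of f(x,y) = -6*x^2 - 4*x*y - 8*y^2 + 1*x + 2*y + 6 is:
H = [[-12, -4], [-4, -16]]
Trace = -12 - 16 = -28
Determinant = -12*-16 - (-4)^2 = 176
Discriminant = (-28)^2 - 4*176 = 80.0
Eigenvalues: lambda_1 = -18.4721, lambda_2 = -9.5279
The function is concave.

1


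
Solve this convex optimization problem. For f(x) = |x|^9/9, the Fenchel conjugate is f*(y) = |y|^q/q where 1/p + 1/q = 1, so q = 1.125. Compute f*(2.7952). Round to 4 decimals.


The conjugate exponent q satisfies 1/p + 1/q = 1.
p = 9, so q = 9/(9 - 1) = 1.125
|y|^q = 2.7952^1.125 = 3.1784
f*(2.7952) = 3.1784 / 1.125 = 2.8253


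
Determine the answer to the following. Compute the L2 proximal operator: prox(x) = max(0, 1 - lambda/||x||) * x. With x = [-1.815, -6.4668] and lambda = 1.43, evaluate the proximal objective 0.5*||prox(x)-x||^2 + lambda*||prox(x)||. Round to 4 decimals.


Step 1: Compute ||x||.
||x|| = 6.7167
Step 2: Compute scaling factor.
scale = max(0, 1 - 1.43/6.7167) = 0.7871
Step 3: prox(x) = [-1.4286, -5.09]
||prox(x)|| = 5.2867
Step 4: Proximal objective.
0.5*||prox-x||^2 = 1.0225
lambda*||prox|| = 7.56
Total = 8.5824


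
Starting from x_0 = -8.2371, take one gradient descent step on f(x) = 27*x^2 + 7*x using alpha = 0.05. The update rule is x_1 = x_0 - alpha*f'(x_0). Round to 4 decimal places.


We compute the gradient at x_0 and apply the update.
f'(x) = 54*x + 7
f'(-8.2371) = 54*-8.2371 + 7 = -437.8034
x_1 = -8.2371 - 0.05*-437.8034 = 13.6531


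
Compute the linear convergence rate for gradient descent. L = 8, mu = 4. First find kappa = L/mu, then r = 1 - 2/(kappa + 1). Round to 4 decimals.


Step 1: Compute the condition number.
kappa = L/mu = 8/4 = 2.0
Step 2: Compute the convergence rate.
r = 1 - 2/(kappa + 1) = 1 - 2*mu/(L + mu) = (L - mu)/(L + mu) = 4/12 = 0.3333


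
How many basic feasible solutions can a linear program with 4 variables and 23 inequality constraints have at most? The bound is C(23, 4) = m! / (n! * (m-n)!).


Each vertex corresponds to some choice of n active constraints out of m, so the number of vertices is at most C(m, n) = m! / (n!(m-n)!).
m = 23, n = 4
Numerator: 23 * 22 * 21 * 20
Denominator: 4! = 24
C(23, 4) = 8855


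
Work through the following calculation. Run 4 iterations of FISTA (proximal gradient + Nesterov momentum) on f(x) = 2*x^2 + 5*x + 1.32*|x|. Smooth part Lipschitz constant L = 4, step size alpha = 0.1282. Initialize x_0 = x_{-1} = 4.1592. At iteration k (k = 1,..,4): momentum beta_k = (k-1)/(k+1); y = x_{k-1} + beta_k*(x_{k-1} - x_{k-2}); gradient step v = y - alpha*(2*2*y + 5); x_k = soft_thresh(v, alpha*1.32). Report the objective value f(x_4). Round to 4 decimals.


FISTA on f(x) = 2*x^2 + 5*x + 1.32*|x|
L = 4, alpha = 0.1282
Iteration 1: beta = 0.0, y = 4.1592 + 0.0*(4.1592 - 4.1592) = 4.1592
  grad(y) = 21.6368, v = y - alpha*grad = 1.3854
  prox(v) = soft_thresh(1.3854, 0.1692) = 1.2161
Iteration 2: beta = 0.3333, y = 1.2161 + 0.3333*(1.2161 - 4.1592) = 0.2351
  grad(y) = 5.9405, v = y - alpha*grad = -0.5265
  prox(v) = soft_thresh(-0.5265, 0.1692) = -0.3572
Iteration 3: beta = 0.5, y = -0.3572 + 0.5*(-0.3572 - 1.2161) = -1.1439
  grad(y) = 0.4244, v = y - alpha*grad = -1.1983
  prox(v) = soft_thresh(-1.1983, 0.1692) = -1.0291
Iteration 4: beta = 0.6, y = -1.0291 + 0.6*(-1.0291 + 0.3572) = -1.4322
  grad(y) = -0.7288, v = y - alpha*grad = -1.3388
  prox(v) = soft_thresh(-1.3388, 0.1692) = -1.1695
f(x_4) = 2*(-1.1695)^2 + 5*(-1.1695) + 1.32*|-1.1695| = -1.5683


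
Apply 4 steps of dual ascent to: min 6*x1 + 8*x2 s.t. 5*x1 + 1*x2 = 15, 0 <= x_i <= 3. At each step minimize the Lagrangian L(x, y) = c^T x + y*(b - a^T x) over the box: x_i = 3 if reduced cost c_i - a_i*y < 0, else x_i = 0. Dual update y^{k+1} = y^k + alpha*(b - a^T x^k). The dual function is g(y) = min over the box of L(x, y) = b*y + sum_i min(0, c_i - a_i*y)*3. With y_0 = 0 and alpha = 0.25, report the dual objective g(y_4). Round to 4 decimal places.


Dual ascent for LP: min 6*x1 + 8*x2, 5*x1 + 1*x2 = 15, 0 <= x_i <= 3
Step 1: y^k = 0.0, reduced costs: (6.0, 8.0)
  x^k = (0.0, 0.0), subgradient = b - a^T x = 15.0
  y^{k+1} = 0.0 + 0.25*15.0 = 3.75
Step 2: y^k = 3.75, reduced costs: (-12.75, 4.25)
  x^k = (3.0, 0.0), subgradient = b - a^T x = 0.0
  y^{k+1} = 3.75 + 0.25*0.0 = 3.75
Step 3: y^k = 3.75, reduced costs: (-12.75, 4.25)
  x^k = (3.0, 0.0), subgradient = b - a^T x = 0.0
  y^{k+1} = 3.75 + 0.25*0.0 = 3.75
Step 4: y^k = 3.75, reduced costs: (-12.75, 4.25)
  x^k = (3.0, 0.0), subgradient = b - a^T x = 0.0
  y^{k+1} = 3.75 + 0.25*0.0 = 3.75
Dual objective at y_4 = 3.75: reduced costs (-12.75, 4.25), box minimizer x = (3.0, 0.0)
g(y_4) = b*y + (c1 - a1*y)*x1 + (c2 - a2*y)*x2 = 15*3.75 + (-12.75)*3.0 + 4.25*0.0 = 56.25 - 38.25 + 0.0 = 18.0


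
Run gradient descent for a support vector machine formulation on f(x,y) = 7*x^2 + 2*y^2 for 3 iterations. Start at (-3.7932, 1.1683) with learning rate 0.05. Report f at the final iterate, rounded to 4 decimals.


Gradient descent on f(x,y) = 7*x^2 + 2*y^2.
Starting point: (-3.7932, 1.1683), alpha = 0.05
Step 1: grad_x = 2*7*-3.7932 = -53.1048, grad_y = 2*2*1.1683 = 4.6732
  x_1 = -3.7932 - 0.05*-53.1048 = -1.138
  y_1 = 1.1683 - 0.05*4.6732 = 0.9346
Step 2: grad_x = 2*7*-1.138 = -15.9314, grad_y = 2*2*0.9346 = 3.7386
  x_2 = -1.138 - 0.05*-15.9314 = -0.3414
  y_2 = 0.9346 - 0.05*3.7386 = 0.7477
Step 3: grad_x = 2*7*-0.3414 = -4.7794, grad_y = 2*2*0.7477 = 2.9908
  x_3 = -0.3414 - 0.05*-4.7794 = -0.1024
  y_3 = 0.7477 - 0.05*2.9908 = 0.5982
f(-0.1024, 0.5982) = 7*(-0.1024)^2 + 2*0.5982^2 = 0.789


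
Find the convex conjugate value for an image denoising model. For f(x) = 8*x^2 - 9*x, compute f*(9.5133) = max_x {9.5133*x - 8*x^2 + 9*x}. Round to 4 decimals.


f*(y) = sup_x {y*x - a*x^2 - b*x} = sup_x {(y-b)*x - a*x^2}
FOC: (y - b) - 2a*x = 0 => x* = (y - b)/(2a)
x* = (9.5133 + 9)/(2*8) = 1.1571
f*(9.5133) = (y-b)^2/(4a) = (9.5133 + 9)^2/(4*8)
= 342.7423/32 = 10.7107


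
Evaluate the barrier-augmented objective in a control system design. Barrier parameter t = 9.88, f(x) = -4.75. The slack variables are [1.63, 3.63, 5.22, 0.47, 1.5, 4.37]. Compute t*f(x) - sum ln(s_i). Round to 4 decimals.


Step 1: Compute log-barrier.
ln values: [0.4886, 1.2892, 1.6525, -0.755, 0.4055, 1.4748]
phi = -(0.4886 + 1.2892 + 1.6525 - 0.755 + 0.4055 + 1.4748) = -4.5555
Step 2: Compute augmented objective.
t*f(x) = 9.88*-4.75 = -46.93
Total = -46.93 - 4.5555 = -51.4855


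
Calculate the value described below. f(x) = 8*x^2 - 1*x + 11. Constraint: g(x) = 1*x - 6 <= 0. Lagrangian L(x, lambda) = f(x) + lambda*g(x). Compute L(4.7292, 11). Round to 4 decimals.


Step 1: Evaluate f(x).
f(4.7292) = 8*4.7292^2 - 1*4.7292 + 11 = 185.1935
Step 2: Evaluate g(x).
g(4.7292) = 1*4.7292 - 6 = -1.2708
Step 3: Compute Lagrangian.
L = 185.1935 + 11*-1.2708 = 171.2147


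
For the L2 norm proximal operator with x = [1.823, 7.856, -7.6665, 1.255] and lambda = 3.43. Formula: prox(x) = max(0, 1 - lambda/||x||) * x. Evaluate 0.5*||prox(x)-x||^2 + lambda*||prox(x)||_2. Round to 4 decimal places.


Step 1: Compute ||x||.
||x|| = 11.1978
Step 2: Compute scaling factor.
scale = max(0, 1 - 3.43/11.1978) = 0.6937
Step 3: prox(x) = [1.2646, 5.4496, -5.3182, 0.8706]
||prox(x)|| = 7.7678
Step 4: Proximal objective.
0.5*||prox-x||^2 = 5.8825
lambda*||prox|| = 26.6436
Total = 32.5259


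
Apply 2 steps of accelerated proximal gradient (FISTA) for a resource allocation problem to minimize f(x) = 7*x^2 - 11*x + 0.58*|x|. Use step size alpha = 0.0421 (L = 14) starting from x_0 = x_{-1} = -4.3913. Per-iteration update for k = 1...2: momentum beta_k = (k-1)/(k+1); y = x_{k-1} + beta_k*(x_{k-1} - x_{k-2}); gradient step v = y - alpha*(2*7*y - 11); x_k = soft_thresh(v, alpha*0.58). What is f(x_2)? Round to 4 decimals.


FISTA on f(x) = 7*x^2 - 11*x + 0.58*|x|
L = 14, alpha = 0.0421
Iteration 1: beta = 0.0, y = -4.3913 + 0.0*(-4.3913 + 4.3913) = -4.3913
  grad(y) = -72.4782, v = y - alpha*grad = -1.34
  prox(v) = soft_thresh(-1.34, 0.0244) = -1.3155
Iteration 2: beta = 0.3333, y = -1.3155 + 0.3333*(-1.3155 + 4.3913) = -0.2903
  grad(y) = -15.0642, v = y - alpha*grad = 0.3439
  prox(v) = soft_thresh(0.3439, 0.0244) = 0.3195
f(x_2) = 7*0.3195^2 - 11*0.3195 + 0.58*|0.3195| = -2.6145


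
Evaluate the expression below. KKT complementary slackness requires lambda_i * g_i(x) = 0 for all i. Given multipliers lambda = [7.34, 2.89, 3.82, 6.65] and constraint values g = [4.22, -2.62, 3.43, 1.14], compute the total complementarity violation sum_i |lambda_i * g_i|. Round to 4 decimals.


KKT complementary slackness check:
lambda_1 * g_1 = 7.34 * 4.22 = 30.9748
lambda_2 * g_2 = 2.89 * -2.62 = -7.5718
lambda_3 * g_3 = 3.82 * 3.43 = 13.1026
lambda_4 * g_4 = 6.65 * 1.14 = 7.581
Total violation = 30.9748 + 7.5718 + 13.1026 + 7.581 = 59.2302


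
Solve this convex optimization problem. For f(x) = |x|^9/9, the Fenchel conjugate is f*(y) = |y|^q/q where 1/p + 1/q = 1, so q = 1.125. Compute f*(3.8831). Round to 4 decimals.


The conjugate exponent q satisfies 1/p + 1/q = 1.
p = 9, so q = 9/(9 - 1) = 1.125
|y|^q = 3.8831^1.125 = 4.6007
f*(3.8831) = 4.6007 / 1.125 = 4.0895


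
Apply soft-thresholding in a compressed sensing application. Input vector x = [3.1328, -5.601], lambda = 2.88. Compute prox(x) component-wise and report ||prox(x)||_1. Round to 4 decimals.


Soft-thresholding with lambda = 2.88:
prox(3.1328) = sign(3.1328)*max(|3.1328| - 2.88, 0) = 0.2528
prox(-5.601) = sign(-5.601)*max(|-5.601| - 2.88, 0) = -2.721
prox(x) = [0.2528, -2.721]
||prox(x)||_1 = 0.2528 + 2.721 = 2.9738


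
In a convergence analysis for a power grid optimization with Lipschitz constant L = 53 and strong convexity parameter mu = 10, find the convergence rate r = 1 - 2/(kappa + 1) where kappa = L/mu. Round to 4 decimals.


Step 1: Compute the condition number.
kappa = L/mu = 53/10 = 5.3
Step 2: Compute the convergence rate.
r = 1 - 2/(kappa + 1) = 1 - 2*mu/(L + mu) = (L - mu)/(L + mu) = 43/63 = 0.6825


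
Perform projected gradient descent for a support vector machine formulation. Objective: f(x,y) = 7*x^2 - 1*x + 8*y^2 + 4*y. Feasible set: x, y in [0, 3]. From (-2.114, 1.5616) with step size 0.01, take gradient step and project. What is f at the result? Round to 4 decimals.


Step 1: Compute gradient at (-2.114, 1.5616).
grad_x = 2*7*-2.114 - 1 = -30.596
grad_y = 2*8*1.5616 + 4 = 28.9856
Step 2: Gradient step.
x_raw = -2.114 - 0.01*-30.596 = -1.808
y_raw = 1.5616 - 0.01*28.9856 = 1.2717
Step 3: Project onto [0, 3].
x_proj = clip(-1.808) = 0.0
y_proj = clip(1.2717) = 1.2717
Step 4: Evaluate f.
f(0.0, 1.2717) = 18.0256


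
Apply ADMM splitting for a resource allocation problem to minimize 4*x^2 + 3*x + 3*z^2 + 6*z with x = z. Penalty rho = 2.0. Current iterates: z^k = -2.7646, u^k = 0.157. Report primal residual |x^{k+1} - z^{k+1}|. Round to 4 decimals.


ADMM iteration with rho = 2.0, z^k = -2.7646, u^k = 0.157
Step 1: x-update.
Minimize 4*x^2 + 3*x + (2.0/2)*(x + 2.7646 + 0.157)^2
FOC: (2*4 + 2.0)*x = -3 + 2.0*(-2.7646 - 0.157)
x^{k+1} = -0.8843
Step 2: z-update.
Minimize 3*z^2 + 6*z + (2.0/2)*(-0.8843 - z + 0.157)^2
FOC: (2*3 + 2.0)*z = -6 + 2.0*(-0.8843 + 0.157)
z^{k+1} = -0.9318
Step 3: u-update.
u^{k+1} = 0.157 - 0.8843 + 0.9318 = 0.2045
Step 4: Primal residual = |-0.8843 + 0.9318| = 0.0475


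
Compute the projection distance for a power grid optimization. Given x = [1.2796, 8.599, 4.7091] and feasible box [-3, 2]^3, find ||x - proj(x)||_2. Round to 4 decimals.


Project each component onto [-3, 2].
clip(1.2796) = 1.2796, clip(8.599) = 2.0, clip(4.7091) = 2.0
Projection = [1.2796, 2.0, 2.0]
Squared diffs: [0.0, 43.5468, 7.3392]
Distance = sqrt(50.886) = 7.1334


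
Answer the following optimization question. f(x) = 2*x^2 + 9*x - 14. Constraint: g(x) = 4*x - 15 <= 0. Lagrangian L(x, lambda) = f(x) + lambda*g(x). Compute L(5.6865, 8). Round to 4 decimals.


Step 1: Evaluate f(x).
f(5.6865) = 2*5.6865^2 + 9*5.6865 - 14 = 101.8511
Step 2: Evaluate g(x).
g(5.6865) = 4*5.6865 - 15 = 7.746
Step 3: Compute Lagrangian.
L = 101.8511 + 8*7.746 = 163.8191


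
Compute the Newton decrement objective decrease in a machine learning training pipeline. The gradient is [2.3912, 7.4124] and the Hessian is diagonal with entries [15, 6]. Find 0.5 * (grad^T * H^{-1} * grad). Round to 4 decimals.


Step 1: H is diagonal, so H^(-1) * g = [0.1594, 1.2354].
Step 2: g^T H^(-1) g = sum_i g_i^2 / H_ii
  = (2.3912)^2/15 + (7.4124)^2/6
  = 0.3812 + 9.1573 = 9.5385
Step 3: Objective decrease = 0.5 * g^T H^(-1) g = 4.7692


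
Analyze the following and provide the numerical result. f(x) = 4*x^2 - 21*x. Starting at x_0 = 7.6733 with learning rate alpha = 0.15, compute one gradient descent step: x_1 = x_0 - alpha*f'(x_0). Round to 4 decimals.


We compute the gradient at x_0 and apply the update.
f'(x) = 8*x - 21
f'(7.6733) = 8*7.6733 - 21 = 40.3864
x_1 = 7.6733 - 0.15*40.3864 = 1.6153


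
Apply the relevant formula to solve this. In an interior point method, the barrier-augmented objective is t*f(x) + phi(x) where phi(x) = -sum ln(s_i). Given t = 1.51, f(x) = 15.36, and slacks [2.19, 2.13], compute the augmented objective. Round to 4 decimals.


Step 1: Compute log-barrier.
ln values: [0.7839, 0.7561]
phi = -(0.7839 + 0.7561) = -1.54
Step 2: Compute augmented objective.
t*f(x) = 1.51*15.36 = 23.1936
Total = 23.1936 - 1.54 = 21.6536


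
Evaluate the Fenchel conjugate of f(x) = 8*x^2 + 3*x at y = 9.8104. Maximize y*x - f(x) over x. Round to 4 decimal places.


f*(y) = sup_x {y*x - a*x^2 - b*x} = sup_x {(y-b)*x - a*x^2}
FOC: (y - b) - 2a*x = 0 => x* = (y - b)/(2a)
x* = (9.8104 - 3)/(2*8) = 0.4257
f*(9.8104) = (y-b)^2/(4a) = (9.8104 - 3)^2/(4*8)
= 46.3815/32 = 1.4494


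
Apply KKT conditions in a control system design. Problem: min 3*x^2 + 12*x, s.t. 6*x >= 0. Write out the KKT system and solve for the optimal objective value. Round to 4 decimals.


Step 1: Try lambda = 0 (constraint inactive).
x_unc = -12/(2*3) = -2.0
Check: 6*-2.0 = -12.0 < 0 -- violated!
Step 2: Constraint must be active: 6*x = 0
x* = 0/6 = 0.0
lambda = (2*3*0.0 + 12)/6 = 2.0
Step 3: Compute optimal value.
f(x*) = 3*0.0^2 + 12*0.0 = 0.0


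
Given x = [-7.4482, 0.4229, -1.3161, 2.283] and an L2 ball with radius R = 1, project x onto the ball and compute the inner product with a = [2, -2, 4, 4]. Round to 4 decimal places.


Step 1: Compute ||x|| (intermediates to 6 decimals).
||x|| = sqrt((-7.4482)^2 + 0.4229^2 + (-1.3161)^2 + 2.283^2) = 7.911936
Step 2: Project.
Since ||x|| > R, scale = R/||x|| = 1/7.911936 = 0.126391, proj(x) = scale * x
proj(x) = [-0.941385, 0.053451, -0.166343, 0.288551]
Step 3: Dot product.
a^T * proj(x) = 2*(-0.941385) - 2*0.053451 + 4*(-0.166343) + 4*0.288551 = -1.5008


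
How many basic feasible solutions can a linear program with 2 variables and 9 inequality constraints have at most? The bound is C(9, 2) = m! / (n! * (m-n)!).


Each vertex corresponds to some choice of n active constraints out of m, so the number of vertices is at most C(m, n) = m! / (n!(m-n)!).
m = 9, n = 2
Numerator: 9 * 8
Denominator: 2! = 2
C(9, 2) = 36


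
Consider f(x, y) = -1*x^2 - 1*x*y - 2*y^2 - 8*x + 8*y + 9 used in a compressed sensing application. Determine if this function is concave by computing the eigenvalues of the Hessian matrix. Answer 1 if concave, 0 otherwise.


The Hessian of f(x,y) = -1*x^2 - 1*x*y - 2*y^2 - 8*x + 8*y + 9 is:
H = [[-2, -1], [-1, -4]]
Trace = -2 - 4 = -6
Determinant = -2*-4 - (-1)^2 = 7
Discriminant = (-6)^2 - 4*7 = 8.0
Eigenvalues: lambda_1 = -4.4142, lambda_2 = -1.5858
The function is concave.

1


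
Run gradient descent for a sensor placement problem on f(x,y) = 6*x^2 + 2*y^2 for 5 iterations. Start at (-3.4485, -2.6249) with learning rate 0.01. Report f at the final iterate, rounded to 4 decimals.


Gradient descent on f(x,y) = 6*x^2 + 2*y^2.
Starting point: (-3.4485, -2.6249), alpha = 0.01
Step 1: grad_x = 2*6*-3.4485 = -41.382, grad_y = 2*2*-2.6249 = -10.4996
  x_1 = -3.4485 - 0.01*-41.382 = -3.0347
  y_1 = -2.6249 - 0.01*-10.4996 = -2.5199
Step 2: grad_x = 2*6*-3.0347 = -36.4162, grad_y = 2*2*-2.5199 = -10.0796
  x_2 = -3.0347 - 0.01*-36.4162 = -2.6705
  y_2 = -2.5199 - 0.01*-10.0796 = -2.4191
Step 3: grad_x = 2*6*-2.6705 = -32.0462, grad_y = 2*2*-2.4191 = -9.6764
  x_3 = -2.6705 - 0.01*-32.0462 = -2.3501
  y_3 = -2.4191 - 0.01*-9.6764 = -2.3223
Step 4: grad_x = 2*6*-2.3501 = -28.2007, grad_y = 2*2*-2.3223 = -9.2894
  x_4 = -2.3501 - 0.01*-28.2007 = -2.068
  y_4 = -2.3223 - 0.01*-9.2894 = -2.2294
Step 5: grad_x = 2*6*-2.068 = -24.8166, grad_y = 2*2*-2.2294 = -8.9178
  x_5 = -2.068 - 0.01*-24.8166 = -1.8199
  y_5 = -2.2294 - 0.01*-8.9178 = -2.1403
f(-1.8199, -2.1403) = 6*(-1.8199)^2 + 2*(-2.1403)^2 = 29.0334


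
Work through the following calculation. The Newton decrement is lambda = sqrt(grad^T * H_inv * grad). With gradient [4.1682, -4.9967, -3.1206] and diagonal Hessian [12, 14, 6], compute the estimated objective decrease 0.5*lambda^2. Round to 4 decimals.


Step 1: H is diagonal, so H^(-1) * g = [0.3474, -0.3569, -0.5201].
Step 2: g^T H^(-1) g = sum_i g_i^2 / H_ii
  = (4.1682)^2/12 + (-4.9967)^2/14 + (-3.1206)^2/6
  = 1.4478 + 1.7834 + 1.623 = 4.8542
Step 3: Objective decrease = 0.5 * g^T H^(-1) g = 2.4271


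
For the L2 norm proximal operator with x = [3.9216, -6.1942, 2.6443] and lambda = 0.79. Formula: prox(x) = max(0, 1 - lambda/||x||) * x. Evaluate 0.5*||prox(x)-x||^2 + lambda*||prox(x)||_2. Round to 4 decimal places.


Step 1: Compute ||x||.
||x|| = 7.7935
Step 2: Compute scaling factor.
scale = max(0, 1 - 0.79/7.7935) = 0.8986
Step 3: prox(x) = [3.5241, -5.5663, 2.3763]
||prox(x)|| = 7.0035
Step 4: Proximal objective.
0.5*||prox-x||^2 = 0.3121
lambda*||prox|| = 5.5328
Total = 5.8449


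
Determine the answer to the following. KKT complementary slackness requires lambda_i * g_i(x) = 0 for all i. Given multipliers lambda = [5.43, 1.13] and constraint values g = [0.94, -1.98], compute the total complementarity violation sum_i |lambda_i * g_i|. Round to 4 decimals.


KKT complementary slackness check:
lambda_1 * g_1 = 5.43 * 0.94 = 5.1042
lambda_2 * g_2 = 1.13 * -1.98 = -2.2374
Total violation = 5.1042 + 2.2374 = 7.3416


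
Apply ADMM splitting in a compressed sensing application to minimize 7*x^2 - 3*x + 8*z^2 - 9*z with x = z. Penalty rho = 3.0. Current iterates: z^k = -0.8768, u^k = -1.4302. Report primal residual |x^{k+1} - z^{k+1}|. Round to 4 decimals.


ADMM iteration with rho = 3.0, z^k = -0.8768, u^k = -1.4302
Step 1: x-update.
Minimize 7*x^2 - 3*x + (3.0/2)*(x + 0.8768 - 1.4302)^2
FOC: (2*7 + 3.0)*x = 3 + 3.0*(-0.8768 + 1.4302)
x^{k+1} = 0.2741
Step 2: z-update.
Minimize 8*z^2 - 9*z + (3.0/2)*(0.2741 - z - 1.4302)^2
FOC: (2*8 + 3.0)*z = 9 + 3.0*(0.2741 - 1.4302)
z^{k+1} = 0.2911
Step 3: u-update.
u^{k+1} = -1.4302 + 0.2741 - 0.2911 = -1.4472
Step 4: Primal residual = |0.2741 - 0.2911| = 0.017


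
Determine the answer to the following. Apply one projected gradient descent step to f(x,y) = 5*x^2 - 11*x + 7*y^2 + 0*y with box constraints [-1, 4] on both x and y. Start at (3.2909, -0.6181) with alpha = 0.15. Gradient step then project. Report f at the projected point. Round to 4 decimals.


Step 1: Compute gradient at (3.2909, -0.6181).
grad_x = 2*5*3.2909 - 11 = 21.909
grad_y = 2*7*-0.6181 + 0 = -8.6534
Step 2: Gradient step.
x_raw = 3.2909 - 0.15*21.909 = 0.0046
y_raw = -0.6181 - 0.15*-8.6534 = 0.6799
Step 3: Project onto [-1, 4].
x_proj = clip(0.0046) = 0.0046
y_proj = clip(0.6799) = 0.6799
Step 4: Evaluate f.
f(0.0046, 0.6799) = 3.186


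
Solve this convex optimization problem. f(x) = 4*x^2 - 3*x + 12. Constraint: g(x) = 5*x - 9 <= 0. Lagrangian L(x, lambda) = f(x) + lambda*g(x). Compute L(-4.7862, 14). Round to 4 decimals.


Step 1: Evaluate f(x).
f(-4.7862) = 4*(-4.7862)^2 - 3*(-4.7862) + 12 = 117.9894
Step 2: Evaluate g(x).
g(-4.7862) = 5*-4.7862 - 9 = -32.931
Step 3: Compute Lagrangian.
L = 117.9894 + 14*-32.931 = -343.0446


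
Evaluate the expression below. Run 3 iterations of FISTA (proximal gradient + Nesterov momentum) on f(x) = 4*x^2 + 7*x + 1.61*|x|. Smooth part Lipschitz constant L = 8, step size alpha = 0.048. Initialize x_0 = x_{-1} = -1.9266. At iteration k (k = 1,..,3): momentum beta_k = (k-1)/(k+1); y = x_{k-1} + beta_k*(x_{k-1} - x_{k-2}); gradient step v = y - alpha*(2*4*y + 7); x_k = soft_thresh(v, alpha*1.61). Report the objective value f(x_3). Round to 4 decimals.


FISTA on f(x) = 4*x^2 + 7*x + 1.61*|x|
L = 8, alpha = 0.048
Iteration 1: beta = 0.0, y = -1.9266 + 0.0*(-1.9266 + 1.9266) = -1.9266
  grad(y) = -8.4128, v = y - alpha*grad = -1.5228
  prox(v) = soft_thresh(-1.5228, 0.0773) = -1.4455
Iteration 2: beta = 0.3333, y = -1.4455 + 0.3333*(-1.4455 + 1.9266) = -1.2851
  grad(y) = -3.2811, v = y - alpha*grad = -1.1276
  prox(v) = soft_thresh(-1.1276, 0.0773) = -1.0504
Iteration 3: beta = 0.5, y = -1.0504 + 0.5*(-1.0504 + 1.4455) = -0.8528
  grad(y) = 0.1776, v = y - alpha*grad = -0.8613
  prox(v) = soft_thresh(-0.8613, 0.0773) = -0.784
f(x_3) = 4*(-0.784)^2 + 7*(-0.784) + 1.61*|-0.784| = -1.7671


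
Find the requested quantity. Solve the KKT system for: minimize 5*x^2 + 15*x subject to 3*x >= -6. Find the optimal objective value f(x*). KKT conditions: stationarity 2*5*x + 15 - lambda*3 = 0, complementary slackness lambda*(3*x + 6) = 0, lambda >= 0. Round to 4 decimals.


Step 1: Try lambda = 0 (constraint inactive).
Stationarity: 2*5*x + 15 = 0
x* = -15/(2*5) = -1.5
Check constraint: 3*-1.5 = -4.5 >= -6 -- satisfied.
Step 2: Compute optimal value.
f(x*) = 5*(-1.5)^2 + 15*(-1.5) = -11.25


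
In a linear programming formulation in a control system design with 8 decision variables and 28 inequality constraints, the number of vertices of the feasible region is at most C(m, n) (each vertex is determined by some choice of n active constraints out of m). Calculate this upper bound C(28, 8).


Each vertex corresponds to some choice of n active constraints out of m, so the number of vertices is at most C(m, n) = m! / (n!(m-n)!).
m = 28, n = 8
Numerator: 28 * 27 * 26 * 25 * 24 * 23 * 22 * 21
Denominator: 8! = 40320
C(28, 8) = 3108105


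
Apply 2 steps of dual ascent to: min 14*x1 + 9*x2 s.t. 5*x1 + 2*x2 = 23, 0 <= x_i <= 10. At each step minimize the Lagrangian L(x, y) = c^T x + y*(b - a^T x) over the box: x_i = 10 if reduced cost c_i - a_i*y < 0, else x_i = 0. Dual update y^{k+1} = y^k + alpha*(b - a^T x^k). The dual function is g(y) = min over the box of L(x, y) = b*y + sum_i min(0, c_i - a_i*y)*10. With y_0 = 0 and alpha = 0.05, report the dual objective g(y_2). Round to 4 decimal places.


Dual ascent for LP: min 14*x1 + 9*x2, 5*x1 + 2*x2 = 23, 0 <= x_i <= 10
Step 1: y^k = 0.0, reduced costs: (14.0, 9.0)
  x^k = (0.0, 0.0), subgradient = b - a^T x = 23.0
  y^{k+1} = 0.0 + 0.05*23.0 = 1.15
Step 2: y^k = 1.15, reduced costs: (8.25, 6.7)
  x^k = (0.0, 0.0), subgradient = b - a^T x = 23.0
  y^{k+1} = 1.15 + 0.05*23.0 = 2.3
Dual objective at y_2 = 2.3: reduced costs (2.5, 4.4), box minimizer x = (0.0, 0.0)
g(y_2) = b*y + (c1 - a1*y)*x1 + (c2 - a2*y)*x2 = 23*2.3 + 2.5*0.0 + 4.4*0.0 = 52.9 + 0.0 + 0.0 = 52.9


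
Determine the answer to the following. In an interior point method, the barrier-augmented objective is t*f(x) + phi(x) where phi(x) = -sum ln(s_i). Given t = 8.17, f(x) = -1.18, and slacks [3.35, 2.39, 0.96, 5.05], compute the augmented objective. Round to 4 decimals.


Step 1: Compute log-barrier.
ln values: [1.209, 0.8713, -0.0408, 1.6194]
phi = -(1.209 + 0.8713 - 0.0408 + 1.6194) = -3.6588
Step 2: Compute augmented objective.
t*f(x) = 8.17*-1.18 = -9.6406
Total = -9.6406 - 3.6588 = -13.2994
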